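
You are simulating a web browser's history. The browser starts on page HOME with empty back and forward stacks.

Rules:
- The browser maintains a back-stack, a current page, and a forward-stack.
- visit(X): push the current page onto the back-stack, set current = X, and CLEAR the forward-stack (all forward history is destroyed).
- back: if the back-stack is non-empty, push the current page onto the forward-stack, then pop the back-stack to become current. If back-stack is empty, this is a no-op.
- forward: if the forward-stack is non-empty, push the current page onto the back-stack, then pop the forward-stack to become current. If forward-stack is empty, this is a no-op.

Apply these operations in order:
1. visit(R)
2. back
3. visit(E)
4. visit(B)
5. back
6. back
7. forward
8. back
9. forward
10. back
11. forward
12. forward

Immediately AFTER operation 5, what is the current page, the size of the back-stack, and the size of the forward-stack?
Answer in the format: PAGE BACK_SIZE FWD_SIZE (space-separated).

After 1 (visit(R)): cur=R back=1 fwd=0
After 2 (back): cur=HOME back=0 fwd=1
After 3 (visit(E)): cur=E back=1 fwd=0
After 4 (visit(B)): cur=B back=2 fwd=0
After 5 (back): cur=E back=1 fwd=1

E 1 1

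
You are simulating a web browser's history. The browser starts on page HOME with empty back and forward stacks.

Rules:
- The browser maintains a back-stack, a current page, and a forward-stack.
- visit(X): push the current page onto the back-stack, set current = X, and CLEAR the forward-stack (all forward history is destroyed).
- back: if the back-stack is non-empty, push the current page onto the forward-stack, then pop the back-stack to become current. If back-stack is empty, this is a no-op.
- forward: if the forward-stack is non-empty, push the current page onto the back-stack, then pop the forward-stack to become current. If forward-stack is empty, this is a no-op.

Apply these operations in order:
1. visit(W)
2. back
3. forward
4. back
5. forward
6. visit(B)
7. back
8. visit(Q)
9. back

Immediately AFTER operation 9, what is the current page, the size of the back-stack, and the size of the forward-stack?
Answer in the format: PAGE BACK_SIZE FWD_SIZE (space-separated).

After 1 (visit(W)): cur=W back=1 fwd=0
After 2 (back): cur=HOME back=0 fwd=1
After 3 (forward): cur=W back=1 fwd=0
After 4 (back): cur=HOME back=0 fwd=1
After 5 (forward): cur=W back=1 fwd=0
After 6 (visit(B)): cur=B back=2 fwd=0
After 7 (back): cur=W back=1 fwd=1
After 8 (visit(Q)): cur=Q back=2 fwd=0
After 9 (back): cur=W back=1 fwd=1

W 1 1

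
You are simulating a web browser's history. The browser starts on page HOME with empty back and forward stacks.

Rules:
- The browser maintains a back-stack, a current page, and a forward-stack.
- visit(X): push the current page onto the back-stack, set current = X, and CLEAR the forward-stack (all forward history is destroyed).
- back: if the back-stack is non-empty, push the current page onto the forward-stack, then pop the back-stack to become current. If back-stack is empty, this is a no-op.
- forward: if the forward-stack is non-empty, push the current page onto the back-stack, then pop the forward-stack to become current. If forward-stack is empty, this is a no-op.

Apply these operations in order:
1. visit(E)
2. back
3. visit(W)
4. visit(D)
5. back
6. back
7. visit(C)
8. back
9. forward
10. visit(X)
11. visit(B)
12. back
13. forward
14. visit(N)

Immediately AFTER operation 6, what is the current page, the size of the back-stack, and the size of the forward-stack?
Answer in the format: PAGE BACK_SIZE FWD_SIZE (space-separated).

After 1 (visit(E)): cur=E back=1 fwd=0
After 2 (back): cur=HOME back=0 fwd=1
After 3 (visit(W)): cur=W back=1 fwd=0
After 4 (visit(D)): cur=D back=2 fwd=0
After 5 (back): cur=W back=1 fwd=1
After 6 (back): cur=HOME back=0 fwd=2

HOME 0 2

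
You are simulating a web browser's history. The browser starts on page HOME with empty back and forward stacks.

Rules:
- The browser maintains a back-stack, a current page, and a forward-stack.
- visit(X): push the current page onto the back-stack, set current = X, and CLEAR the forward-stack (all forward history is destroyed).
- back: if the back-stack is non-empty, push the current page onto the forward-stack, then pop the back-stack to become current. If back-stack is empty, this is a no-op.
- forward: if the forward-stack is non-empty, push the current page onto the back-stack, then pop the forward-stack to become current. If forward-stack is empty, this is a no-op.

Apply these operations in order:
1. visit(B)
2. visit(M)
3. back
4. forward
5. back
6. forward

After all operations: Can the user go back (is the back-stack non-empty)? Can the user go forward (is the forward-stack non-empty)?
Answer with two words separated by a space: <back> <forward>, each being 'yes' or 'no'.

Answer: yes no

Derivation:
After 1 (visit(B)): cur=B back=1 fwd=0
After 2 (visit(M)): cur=M back=2 fwd=0
After 3 (back): cur=B back=1 fwd=1
After 4 (forward): cur=M back=2 fwd=0
After 5 (back): cur=B back=1 fwd=1
After 6 (forward): cur=M back=2 fwd=0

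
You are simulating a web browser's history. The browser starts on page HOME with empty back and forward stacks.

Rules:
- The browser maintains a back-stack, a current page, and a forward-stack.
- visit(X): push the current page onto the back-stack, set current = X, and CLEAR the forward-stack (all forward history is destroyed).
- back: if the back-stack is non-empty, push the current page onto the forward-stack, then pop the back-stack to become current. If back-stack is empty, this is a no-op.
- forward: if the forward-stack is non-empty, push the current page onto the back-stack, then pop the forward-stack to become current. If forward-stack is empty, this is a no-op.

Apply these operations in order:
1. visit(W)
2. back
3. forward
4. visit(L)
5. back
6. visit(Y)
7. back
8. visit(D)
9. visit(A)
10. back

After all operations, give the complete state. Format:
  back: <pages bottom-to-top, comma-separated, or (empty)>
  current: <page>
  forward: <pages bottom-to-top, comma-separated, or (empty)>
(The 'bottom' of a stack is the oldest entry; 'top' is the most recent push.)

After 1 (visit(W)): cur=W back=1 fwd=0
After 2 (back): cur=HOME back=0 fwd=1
After 3 (forward): cur=W back=1 fwd=0
After 4 (visit(L)): cur=L back=2 fwd=0
After 5 (back): cur=W back=1 fwd=1
After 6 (visit(Y)): cur=Y back=2 fwd=0
After 7 (back): cur=W back=1 fwd=1
After 8 (visit(D)): cur=D back=2 fwd=0
After 9 (visit(A)): cur=A back=3 fwd=0
After 10 (back): cur=D back=2 fwd=1

Answer: back: HOME,W
current: D
forward: A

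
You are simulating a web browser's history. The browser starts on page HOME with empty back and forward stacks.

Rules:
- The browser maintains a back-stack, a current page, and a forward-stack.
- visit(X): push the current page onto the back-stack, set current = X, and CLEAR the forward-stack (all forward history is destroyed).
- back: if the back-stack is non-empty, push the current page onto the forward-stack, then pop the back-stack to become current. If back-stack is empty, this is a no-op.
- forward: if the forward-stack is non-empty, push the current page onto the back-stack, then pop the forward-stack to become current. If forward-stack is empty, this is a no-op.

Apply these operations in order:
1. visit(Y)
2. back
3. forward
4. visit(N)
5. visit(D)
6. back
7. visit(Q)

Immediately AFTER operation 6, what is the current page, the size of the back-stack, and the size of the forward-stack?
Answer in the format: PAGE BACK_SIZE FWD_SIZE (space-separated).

After 1 (visit(Y)): cur=Y back=1 fwd=0
After 2 (back): cur=HOME back=0 fwd=1
After 3 (forward): cur=Y back=1 fwd=0
After 4 (visit(N)): cur=N back=2 fwd=0
After 5 (visit(D)): cur=D back=3 fwd=0
After 6 (back): cur=N back=2 fwd=1

N 2 1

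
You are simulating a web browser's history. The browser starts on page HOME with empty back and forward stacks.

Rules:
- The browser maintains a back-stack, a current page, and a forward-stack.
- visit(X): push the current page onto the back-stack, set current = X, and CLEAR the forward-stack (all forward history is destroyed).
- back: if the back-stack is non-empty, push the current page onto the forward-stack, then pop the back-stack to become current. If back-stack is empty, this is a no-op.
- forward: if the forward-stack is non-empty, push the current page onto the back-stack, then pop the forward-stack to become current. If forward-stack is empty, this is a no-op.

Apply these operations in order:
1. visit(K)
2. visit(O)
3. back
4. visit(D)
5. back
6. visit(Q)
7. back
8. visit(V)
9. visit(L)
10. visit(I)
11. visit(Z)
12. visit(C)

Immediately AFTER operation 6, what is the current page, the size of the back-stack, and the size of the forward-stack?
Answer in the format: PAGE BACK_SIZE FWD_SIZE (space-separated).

After 1 (visit(K)): cur=K back=1 fwd=0
After 2 (visit(O)): cur=O back=2 fwd=0
After 3 (back): cur=K back=1 fwd=1
After 4 (visit(D)): cur=D back=2 fwd=0
After 5 (back): cur=K back=1 fwd=1
After 6 (visit(Q)): cur=Q back=2 fwd=0

Q 2 0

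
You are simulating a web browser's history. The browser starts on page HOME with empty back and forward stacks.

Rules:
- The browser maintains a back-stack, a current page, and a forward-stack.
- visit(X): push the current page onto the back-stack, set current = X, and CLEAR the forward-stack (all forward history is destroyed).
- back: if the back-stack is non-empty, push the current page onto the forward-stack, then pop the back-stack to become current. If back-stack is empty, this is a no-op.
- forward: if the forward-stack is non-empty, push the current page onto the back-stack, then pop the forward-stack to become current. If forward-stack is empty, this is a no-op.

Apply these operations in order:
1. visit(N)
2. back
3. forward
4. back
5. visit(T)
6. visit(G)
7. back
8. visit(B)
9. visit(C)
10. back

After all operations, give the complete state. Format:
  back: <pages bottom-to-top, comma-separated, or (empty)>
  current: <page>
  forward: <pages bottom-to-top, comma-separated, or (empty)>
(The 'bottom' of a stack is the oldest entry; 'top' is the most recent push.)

After 1 (visit(N)): cur=N back=1 fwd=0
After 2 (back): cur=HOME back=0 fwd=1
After 3 (forward): cur=N back=1 fwd=0
After 4 (back): cur=HOME back=0 fwd=1
After 5 (visit(T)): cur=T back=1 fwd=0
After 6 (visit(G)): cur=G back=2 fwd=0
After 7 (back): cur=T back=1 fwd=1
After 8 (visit(B)): cur=B back=2 fwd=0
After 9 (visit(C)): cur=C back=3 fwd=0
After 10 (back): cur=B back=2 fwd=1

Answer: back: HOME,T
current: B
forward: C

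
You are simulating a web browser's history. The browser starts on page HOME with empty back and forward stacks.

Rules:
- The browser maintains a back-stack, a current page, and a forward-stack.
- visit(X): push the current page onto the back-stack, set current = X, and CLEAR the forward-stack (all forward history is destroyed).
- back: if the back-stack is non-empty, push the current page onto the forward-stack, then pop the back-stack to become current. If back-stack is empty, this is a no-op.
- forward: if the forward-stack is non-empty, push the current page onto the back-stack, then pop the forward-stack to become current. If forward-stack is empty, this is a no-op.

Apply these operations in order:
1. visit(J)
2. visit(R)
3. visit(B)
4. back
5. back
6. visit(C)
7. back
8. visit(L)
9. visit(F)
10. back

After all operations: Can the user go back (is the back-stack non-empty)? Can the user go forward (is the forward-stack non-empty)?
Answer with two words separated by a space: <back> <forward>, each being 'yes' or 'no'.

Answer: yes yes

Derivation:
After 1 (visit(J)): cur=J back=1 fwd=0
After 2 (visit(R)): cur=R back=2 fwd=0
After 3 (visit(B)): cur=B back=3 fwd=0
After 4 (back): cur=R back=2 fwd=1
After 5 (back): cur=J back=1 fwd=2
After 6 (visit(C)): cur=C back=2 fwd=0
After 7 (back): cur=J back=1 fwd=1
After 8 (visit(L)): cur=L back=2 fwd=0
After 9 (visit(F)): cur=F back=3 fwd=0
After 10 (back): cur=L back=2 fwd=1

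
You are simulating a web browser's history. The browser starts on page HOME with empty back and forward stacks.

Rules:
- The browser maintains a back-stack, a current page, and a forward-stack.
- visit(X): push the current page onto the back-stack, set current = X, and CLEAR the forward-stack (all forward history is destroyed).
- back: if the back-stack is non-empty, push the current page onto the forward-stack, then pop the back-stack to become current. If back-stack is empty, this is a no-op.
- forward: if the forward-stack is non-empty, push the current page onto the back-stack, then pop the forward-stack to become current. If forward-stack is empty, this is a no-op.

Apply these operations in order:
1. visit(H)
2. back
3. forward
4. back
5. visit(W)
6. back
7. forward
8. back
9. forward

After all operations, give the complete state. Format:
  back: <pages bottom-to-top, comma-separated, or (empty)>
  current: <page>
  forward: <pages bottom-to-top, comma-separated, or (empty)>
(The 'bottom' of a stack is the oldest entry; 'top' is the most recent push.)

After 1 (visit(H)): cur=H back=1 fwd=0
After 2 (back): cur=HOME back=0 fwd=1
After 3 (forward): cur=H back=1 fwd=0
After 4 (back): cur=HOME back=0 fwd=1
After 5 (visit(W)): cur=W back=1 fwd=0
After 6 (back): cur=HOME back=0 fwd=1
After 7 (forward): cur=W back=1 fwd=0
After 8 (back): cur=HOME back=0 fwd=1
After 9 (forward): cur=W back=1 fwd=0

Answer: back: HOME
current: W
forward: (empty)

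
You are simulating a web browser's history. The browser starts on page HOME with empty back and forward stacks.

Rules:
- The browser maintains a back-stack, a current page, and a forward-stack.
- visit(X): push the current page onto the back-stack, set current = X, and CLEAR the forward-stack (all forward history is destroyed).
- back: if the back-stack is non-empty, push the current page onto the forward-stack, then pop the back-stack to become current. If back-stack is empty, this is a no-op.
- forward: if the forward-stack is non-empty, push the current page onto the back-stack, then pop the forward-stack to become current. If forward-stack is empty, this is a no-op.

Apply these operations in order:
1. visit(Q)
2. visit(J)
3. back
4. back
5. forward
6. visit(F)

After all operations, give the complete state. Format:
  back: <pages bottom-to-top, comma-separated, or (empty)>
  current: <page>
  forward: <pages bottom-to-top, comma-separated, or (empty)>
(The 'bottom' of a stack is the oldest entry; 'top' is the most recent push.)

After 1 (visit(Q)): cur=Q back=1 fwd=0
After 2 (visit(J)): cur=J back=2 fwd=0
After 3 (back): cur=Q back=1 fwd=1
After 4 (back): cur=HOME back=0 fwd=2
After 5 (forward): cur=Q back=1 fwd=1
After 6 (visit(F)): cur=F back=2 fwd=0

Answer: back: HOME,Q
current: F
forward: (empty)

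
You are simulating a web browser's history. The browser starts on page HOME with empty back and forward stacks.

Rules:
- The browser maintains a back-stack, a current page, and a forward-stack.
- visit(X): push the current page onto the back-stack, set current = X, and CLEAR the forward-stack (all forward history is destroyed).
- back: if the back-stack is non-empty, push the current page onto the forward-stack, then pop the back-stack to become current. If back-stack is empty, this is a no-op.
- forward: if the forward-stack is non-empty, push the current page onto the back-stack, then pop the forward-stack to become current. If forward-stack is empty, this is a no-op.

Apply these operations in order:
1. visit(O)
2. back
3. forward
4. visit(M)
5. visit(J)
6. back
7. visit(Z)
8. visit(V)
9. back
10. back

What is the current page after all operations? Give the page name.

Answer: M

Derivation:
After 1 (visit(O)): cur=O back=1 fwd=0
After 2 (back): cur=HOME back=0 fwd=1
After 3 (forward): cur=O back=1 fwd=0
After 4 (visit(M)): cur=M back=2 fwd=0
After 5 (visit(J)): cur=J back=3 fwd=0
After 6 (back): cur=M back=2 fwd=1
After 7 (visit(Z)): cur=Z back=3 fwd=0
After 8 (visit(V)): cur=V back=4 fwd=0
After 9 (back): cur=Z back=3 fwd=1
After 10 (back): cur=M back=2 fwd=2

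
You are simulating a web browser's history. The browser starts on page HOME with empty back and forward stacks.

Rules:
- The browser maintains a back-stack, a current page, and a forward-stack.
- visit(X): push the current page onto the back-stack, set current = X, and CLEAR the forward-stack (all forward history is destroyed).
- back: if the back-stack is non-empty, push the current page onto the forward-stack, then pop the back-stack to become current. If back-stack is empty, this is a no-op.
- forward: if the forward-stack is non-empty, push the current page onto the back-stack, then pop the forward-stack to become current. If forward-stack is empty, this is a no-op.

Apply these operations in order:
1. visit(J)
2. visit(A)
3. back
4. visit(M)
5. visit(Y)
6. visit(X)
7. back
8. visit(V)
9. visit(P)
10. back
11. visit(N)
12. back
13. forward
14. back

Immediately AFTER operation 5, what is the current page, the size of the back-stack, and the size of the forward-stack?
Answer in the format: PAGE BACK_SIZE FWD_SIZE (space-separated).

After 1 (visit(J)): cur=J back=1 fwd=0
After 2 (visit(A)): cur=A back=2 fwd=0
After 3 (back): cur=J back=1 fwd=1
After 4 (visit(M)): cur=M back=2 fwd=0
After 5 (visit(Y)): cur=Y back=3 fwd=0

Y 3 0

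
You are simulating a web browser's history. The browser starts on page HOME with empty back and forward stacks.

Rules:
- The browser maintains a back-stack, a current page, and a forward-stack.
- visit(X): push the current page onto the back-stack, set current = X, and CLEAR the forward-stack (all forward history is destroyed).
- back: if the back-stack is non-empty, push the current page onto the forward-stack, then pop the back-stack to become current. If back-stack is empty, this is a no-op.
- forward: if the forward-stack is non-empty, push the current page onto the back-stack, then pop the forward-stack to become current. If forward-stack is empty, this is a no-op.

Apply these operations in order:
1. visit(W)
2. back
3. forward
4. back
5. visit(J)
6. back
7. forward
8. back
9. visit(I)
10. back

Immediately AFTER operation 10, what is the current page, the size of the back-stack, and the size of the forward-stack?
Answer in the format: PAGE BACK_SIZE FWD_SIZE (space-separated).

After 1 (visit(W)): cur=W back=1 fwd=0
After 2 (back): cur=HOME back=0 fwd=1
After 3 (forward): cur=W back=1 fwd=0
After 4 (back): cur=HOME back=0 fwd=1
After 5 (visit(J)): cur=J back=1 fwd=0
After 6 (back): cur=HOME back=0 fwd=1
After 7 (forward): cur=J back=1 fwd=0
After 8 (back): cur=HOME back=0 fwd=1
After 9 (visit(I)): cur=I back=1 fwd=0
After 10 (back): cur=HOME back=0 fwd=1

HOME 0 1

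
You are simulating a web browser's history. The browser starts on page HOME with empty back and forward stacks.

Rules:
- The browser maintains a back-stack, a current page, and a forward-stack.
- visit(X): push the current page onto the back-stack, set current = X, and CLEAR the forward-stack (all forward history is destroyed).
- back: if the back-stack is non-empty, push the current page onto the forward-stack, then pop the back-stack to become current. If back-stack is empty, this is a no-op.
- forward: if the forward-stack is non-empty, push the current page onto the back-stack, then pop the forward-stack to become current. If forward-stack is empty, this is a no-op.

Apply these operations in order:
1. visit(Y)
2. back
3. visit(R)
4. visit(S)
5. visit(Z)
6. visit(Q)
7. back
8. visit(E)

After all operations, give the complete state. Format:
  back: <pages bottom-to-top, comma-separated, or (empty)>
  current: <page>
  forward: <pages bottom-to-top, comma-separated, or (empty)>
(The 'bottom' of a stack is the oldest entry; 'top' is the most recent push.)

After 1 (visit(Y)): cur=Y back=1 fwd=0
After 2 (back): cur=HOME back=0 fwd=1
After 3 (visit(R)): cur=R back=1 fwd=0
After 4 (visit(S)): cur=S back=2 fwd=0
After 5 (visit(Z)): cur=Z back=3 fwd=0
After 6 (visit(Q)): cur=Q back=4 fwd=0
After 7 (back): cur=Z back=3 fwd=1
After 8 (visit(E)): cur=E back=4 fwd=0

Answer: back: HOME,R,S,Z
current: E
forward: (empty)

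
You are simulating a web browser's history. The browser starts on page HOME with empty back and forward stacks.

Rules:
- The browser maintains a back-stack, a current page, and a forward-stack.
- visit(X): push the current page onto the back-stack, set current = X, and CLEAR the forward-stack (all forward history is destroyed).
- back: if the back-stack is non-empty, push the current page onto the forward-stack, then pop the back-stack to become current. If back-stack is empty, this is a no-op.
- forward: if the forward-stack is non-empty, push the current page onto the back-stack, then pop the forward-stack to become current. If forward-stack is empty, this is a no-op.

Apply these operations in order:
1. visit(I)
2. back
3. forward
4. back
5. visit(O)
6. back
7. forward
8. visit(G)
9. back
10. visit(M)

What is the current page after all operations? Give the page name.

Answer: M

Derivation:
After 1 (visit(I)): cur=I back=1 fwd=0
After 2 (back): cur=HOME back=0 fwd=1
After 3 (forward): cur=I back=1 fwd=0
After 4 (back): cur=HOME back=0 fwd=1
After 5 (visit(O)): cur=O back=1 fwd=0
After 6 (back): cur=HOME back=0 fwd=1
After 7 (forward): cur=O back=1 fwd=0
After 8 (visit(G)): cur=G back=2 fwd=0
After 9 (back): cur=O back=1 fwd=1
After 10 (visit(M)): cur=M back=2 fwd=0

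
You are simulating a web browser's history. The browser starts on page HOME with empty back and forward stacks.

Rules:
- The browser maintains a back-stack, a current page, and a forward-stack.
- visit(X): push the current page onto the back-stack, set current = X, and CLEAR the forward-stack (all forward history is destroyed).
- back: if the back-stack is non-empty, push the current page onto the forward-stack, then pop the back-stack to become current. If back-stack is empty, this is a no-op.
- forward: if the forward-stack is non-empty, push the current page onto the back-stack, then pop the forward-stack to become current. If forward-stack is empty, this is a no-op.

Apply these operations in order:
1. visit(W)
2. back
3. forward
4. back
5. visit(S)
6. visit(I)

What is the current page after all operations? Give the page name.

Answer: I

Derivation:
After 1 (visit(W)): cur=W back=1 fwd=0
After 2 (back): cur=HOME back=0 fwd=1
After 3 (forward): cur=W back=1 fwd=0
After 4 (back): cur=HOME back=0 fwd=1
After 5 (visit(S)): cur=S back=1 fwd=0
After 6 (visit(I)): cur=I back=2 fwd=0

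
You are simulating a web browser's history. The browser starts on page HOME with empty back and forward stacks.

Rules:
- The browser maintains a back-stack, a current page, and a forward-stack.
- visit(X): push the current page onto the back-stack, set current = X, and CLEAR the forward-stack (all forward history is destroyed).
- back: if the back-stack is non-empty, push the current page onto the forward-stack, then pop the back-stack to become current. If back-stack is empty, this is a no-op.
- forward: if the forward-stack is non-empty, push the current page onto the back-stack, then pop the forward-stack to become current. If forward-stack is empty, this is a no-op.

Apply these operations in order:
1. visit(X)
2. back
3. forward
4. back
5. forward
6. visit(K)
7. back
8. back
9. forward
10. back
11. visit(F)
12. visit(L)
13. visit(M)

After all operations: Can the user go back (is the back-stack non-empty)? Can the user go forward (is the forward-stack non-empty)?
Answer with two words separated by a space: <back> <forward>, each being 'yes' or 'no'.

After 1 (visit(X)): cur=X back=1 fwd=0
After 2 (back): cur=HOME back=0 fwd=1
After 3 (forward): cur=X back=1 fwd=0
After 4 (back): cur=HOME back=0 fwd=1
After 5 (forward): cur=X back=1 fwd=0
After 6 (visit(K)): cur=K back=2 fwd=0
After 7 (back): cur=X back=1 fwd=1
After 8 (back): cur=HOME back=0 fwd=2
After 9 (forward): cur=X back=1 fwd=1
After 10 (back): cur=HOME back=0 fwd=2
After 11 (visit(F)): cur=F back=1 fwd=0
After 12 (visit(L)): cur=L back=2 fwd=0
After 13 (visit(M)): cur=M back=3 fwd=0

Answer: yes no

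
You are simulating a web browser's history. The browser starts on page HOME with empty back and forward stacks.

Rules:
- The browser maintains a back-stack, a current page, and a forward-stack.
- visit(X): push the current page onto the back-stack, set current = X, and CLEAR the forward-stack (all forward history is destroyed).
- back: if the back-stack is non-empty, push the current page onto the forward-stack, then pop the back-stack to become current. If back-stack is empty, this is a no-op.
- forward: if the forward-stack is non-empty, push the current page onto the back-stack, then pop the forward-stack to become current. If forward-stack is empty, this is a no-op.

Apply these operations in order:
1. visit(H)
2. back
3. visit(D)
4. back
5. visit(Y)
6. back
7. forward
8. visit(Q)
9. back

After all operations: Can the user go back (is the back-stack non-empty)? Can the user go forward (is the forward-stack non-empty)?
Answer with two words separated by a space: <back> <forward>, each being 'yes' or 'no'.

After 1 (visit(H)): cur=H back=1 fwd=0
After 2 (back): cur=HOME back=0 fwd=1
After 3 (visit(D)): cur=D back=1 fwd=0
After 4 (back): cur=HOME back=0 fwd=1
After 5 (visit(Y)): cur=Y back=1 fwd=0
After 6 (back): cur=HOME back=0 fwd=1
After 7 (forward): cur=Y back=1 fwd=0
After 8 (visit(Q)): cur=Q back=2 fwd=0
After 9 (back): cur=Y back=1 fwd=1

Answer: yes yes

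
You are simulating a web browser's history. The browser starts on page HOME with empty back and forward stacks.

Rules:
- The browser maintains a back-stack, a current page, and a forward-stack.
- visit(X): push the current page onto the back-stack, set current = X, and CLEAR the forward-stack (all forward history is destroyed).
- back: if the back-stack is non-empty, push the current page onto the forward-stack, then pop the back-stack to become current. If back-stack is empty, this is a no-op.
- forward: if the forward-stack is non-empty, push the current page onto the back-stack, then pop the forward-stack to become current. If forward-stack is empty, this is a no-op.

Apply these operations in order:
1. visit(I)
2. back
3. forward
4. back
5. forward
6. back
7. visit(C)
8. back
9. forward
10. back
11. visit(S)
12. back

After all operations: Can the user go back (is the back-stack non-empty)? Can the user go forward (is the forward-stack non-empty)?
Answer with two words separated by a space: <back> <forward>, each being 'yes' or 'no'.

Answer: no yes

Derivation:
After 1 (visit(I)): cur=I back=1 fwd=0
After 2 (back): cur=HOME back=0 fwd=1
After 3 (forward): cur=I back=1 fwd=0
After 4 (back): cur=HOME back=0 fwd=1
After 5 (forward): cur=I back=1 fwd=0
After 6 (back): cur=HOME back=0 fwd=1
After 7 (visit(C)): cur=C back=1 fwd=0
After 8 (back): cur=HOME back=0 fwd=1
After 9 (forward): cur=C back=1 fwd=0
After 10 (back): cur=HOME back=0 fwd=1
After 11 (visit(S)): cur=S back=1 fwd=0
After 12 (back): cur=HOME back=0 fwd=1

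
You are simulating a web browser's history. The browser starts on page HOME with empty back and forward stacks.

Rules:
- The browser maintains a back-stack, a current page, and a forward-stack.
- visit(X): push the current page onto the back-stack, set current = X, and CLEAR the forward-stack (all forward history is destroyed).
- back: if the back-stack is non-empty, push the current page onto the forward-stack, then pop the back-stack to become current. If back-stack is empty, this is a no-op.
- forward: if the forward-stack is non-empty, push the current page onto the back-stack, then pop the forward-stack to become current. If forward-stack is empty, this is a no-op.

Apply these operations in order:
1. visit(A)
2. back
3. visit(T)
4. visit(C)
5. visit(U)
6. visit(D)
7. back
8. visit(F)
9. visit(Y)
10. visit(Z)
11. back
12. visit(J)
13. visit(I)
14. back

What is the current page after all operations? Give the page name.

Answer: J

Derivation:
After 1 (visit(A)): cur=A back=1 fwd=0
After 2 (back): cur=HOME back=0 fwd=1
After 3 (visit(T)): cur=T back=1 fwd=0
After 4 (visit(C)): cur=C back=2 fwd=0
After 5 (visit(U)): cur=U back=3 fwd=0
After 6 (visit(D)): cur=D back=4 fwd=0
After 7 (back): cur=U back=3 fwd=1
After 8 (visit(F)): cur=F back=4 fwd=0
After 9 (visit(Y)): cur=Y back=5 fwd=0
After 10 (visit(Z)): cur=Z back=6 fwd=0
After 11 (back): cur=Y back=5 fwd=1
After 12 (visit(J)): cur=J back=6 fwd=0
After 13 (visit(I)): cur=I back=7 fwd=0
After 14 (back): cur=J back=6 fwd=1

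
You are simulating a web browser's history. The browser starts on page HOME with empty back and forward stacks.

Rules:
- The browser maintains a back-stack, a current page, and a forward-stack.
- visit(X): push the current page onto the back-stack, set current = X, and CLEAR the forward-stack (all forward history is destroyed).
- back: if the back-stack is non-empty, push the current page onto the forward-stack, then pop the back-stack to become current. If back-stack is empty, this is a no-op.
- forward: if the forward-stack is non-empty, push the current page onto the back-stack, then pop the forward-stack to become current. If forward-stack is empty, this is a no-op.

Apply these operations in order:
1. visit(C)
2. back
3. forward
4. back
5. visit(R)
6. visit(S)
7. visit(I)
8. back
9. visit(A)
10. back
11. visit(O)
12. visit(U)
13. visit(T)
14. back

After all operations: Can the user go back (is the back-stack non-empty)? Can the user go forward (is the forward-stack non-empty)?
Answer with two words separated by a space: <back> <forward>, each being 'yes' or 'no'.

Answer: yes yes

Derivation:
After 1 (visit(C)): cur=C back=1 fwd=0
After 2 (back): cur=HOME back=0 fwd=1
After 3 (forward): cur=C back=1 fwd=0
After 4 (back): cur=HOME back=0 fwd=1
After 5 (visit(R)): cur=R back=1 fwd=0
After 6 (visit(S)): cur=S back=2 fwd=0
After 7 (visit(I)): cur=I back=3 fwd=0
After 8 (back): cur=S back=2 fwd=1
After 9 (visit(A)): cur=A back=3 fwd=0
After 10 (back): cur=S back=2 fwd=1
After 11 (visit(O)): cur=O back=3 fwd=0
After 12 (visit(U)): cur=U back=4 fwd=0
After 13 (visit(T)): cur=T back=5 fwd=0
After 14 (back): cur=U back=4 fwd=1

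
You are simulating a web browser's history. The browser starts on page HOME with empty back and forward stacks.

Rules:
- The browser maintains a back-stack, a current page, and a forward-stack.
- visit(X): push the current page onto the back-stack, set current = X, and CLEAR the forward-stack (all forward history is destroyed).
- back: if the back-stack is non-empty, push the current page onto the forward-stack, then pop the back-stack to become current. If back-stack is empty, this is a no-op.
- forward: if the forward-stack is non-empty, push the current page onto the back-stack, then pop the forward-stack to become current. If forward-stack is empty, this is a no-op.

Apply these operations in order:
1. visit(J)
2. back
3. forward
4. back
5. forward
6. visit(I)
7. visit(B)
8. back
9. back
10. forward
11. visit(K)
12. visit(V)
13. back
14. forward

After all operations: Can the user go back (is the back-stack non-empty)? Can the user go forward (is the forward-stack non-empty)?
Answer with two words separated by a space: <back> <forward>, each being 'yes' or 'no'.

Answer: yes no

Derivation:
After 1 (visit(J)): cur=J back=1 fwd=0
After 2 (back): cur=HOME back=0 fwd=1
After 3 (forward): cur=J back=1 fwd=0
After 4 (back): cur=HOME back=0 fwd=1
After 5 (forward): cur=J back=1 fwd=0
After 6 (visit(I)): cur=I back=2 fwd=0
After 7 (visit(B)): cur=B back=3 fwd=0
After 8 (back): cur=I back=2 fwd=1
After 9 (back): cur=J back=1 fwd=2
After 10 (forward): cur=I back=2 fwd=1
After 11 (visit(K)): cur=K back=3 fwd=0
After 12 (visit(V)): cur=V back=4 fwd=0
After 13 (back): cur=K back=3 fwd=1
After 14 (forward): cur=V back=4 fwd=0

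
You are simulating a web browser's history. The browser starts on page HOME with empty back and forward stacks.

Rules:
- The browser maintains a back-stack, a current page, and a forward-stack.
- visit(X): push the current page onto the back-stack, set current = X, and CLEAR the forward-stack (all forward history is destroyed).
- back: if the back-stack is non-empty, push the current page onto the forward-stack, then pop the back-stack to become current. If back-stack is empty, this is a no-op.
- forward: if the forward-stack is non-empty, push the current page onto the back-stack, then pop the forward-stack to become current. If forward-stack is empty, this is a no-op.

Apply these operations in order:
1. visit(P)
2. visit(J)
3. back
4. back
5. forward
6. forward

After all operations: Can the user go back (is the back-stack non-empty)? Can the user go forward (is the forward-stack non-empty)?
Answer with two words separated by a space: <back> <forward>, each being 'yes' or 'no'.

After 1 (visit(P)): cur=P back=1 fwd=0
After 2 (visit(J)): cur=J back=2 fwd=0
After 3 (back): cur=P back=1 fwd=1
After 4 (back): cur=HOME back=0 fwd=2
After 5 (forward): cur=P back=1 fwd=1
After 6 (forward): cur=J back=2 fwd=0

Answer: yes no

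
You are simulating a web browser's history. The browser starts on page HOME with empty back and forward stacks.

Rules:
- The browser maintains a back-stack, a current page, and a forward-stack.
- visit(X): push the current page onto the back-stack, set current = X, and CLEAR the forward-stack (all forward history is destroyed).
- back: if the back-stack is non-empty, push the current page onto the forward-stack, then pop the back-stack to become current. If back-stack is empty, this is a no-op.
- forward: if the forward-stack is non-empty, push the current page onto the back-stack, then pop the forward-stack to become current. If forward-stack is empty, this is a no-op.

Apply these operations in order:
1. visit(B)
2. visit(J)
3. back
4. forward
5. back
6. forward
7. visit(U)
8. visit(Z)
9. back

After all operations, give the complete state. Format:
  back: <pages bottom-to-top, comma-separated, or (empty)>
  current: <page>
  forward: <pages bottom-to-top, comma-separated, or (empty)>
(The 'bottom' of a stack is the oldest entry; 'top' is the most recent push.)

Answer: back: HOME,B,J
current: U
forward: Z

Derivation:
After 1 (visit(B)): cur=B back=1 fwd=0
After 2 (visit(J)): cur=J back=2 fwd=0
After 3 (back): cur=B back=1 fwd=1
After 4 (forward): cur=J back=2 fwd=0
After 5 (back): cur=B back=1 fwd=1
After 6 (forward): cur=J back=2 fwd=0
After 7 (visit(U)): cur=U back=3 fwd=0
After 8 (visit(Z)): cur=Z back=4 fwd=0
After 9 (back): cur=U back=3 fwd=1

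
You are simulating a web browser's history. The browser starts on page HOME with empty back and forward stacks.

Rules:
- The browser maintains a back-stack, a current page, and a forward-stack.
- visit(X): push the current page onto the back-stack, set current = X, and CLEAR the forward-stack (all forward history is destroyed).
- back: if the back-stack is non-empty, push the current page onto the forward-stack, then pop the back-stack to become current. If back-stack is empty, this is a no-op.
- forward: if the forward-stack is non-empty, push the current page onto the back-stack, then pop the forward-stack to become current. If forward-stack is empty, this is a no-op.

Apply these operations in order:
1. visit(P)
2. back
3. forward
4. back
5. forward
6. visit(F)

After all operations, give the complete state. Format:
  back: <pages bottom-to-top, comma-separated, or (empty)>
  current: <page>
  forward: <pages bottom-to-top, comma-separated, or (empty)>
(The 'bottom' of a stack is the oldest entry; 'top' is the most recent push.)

After 1 (visit(P)): cur=P back=1 fwd=0
After 2 (back): cur=HOME back=0 fwd=1
After 3 (forward): cur=P back=1 fwd=0
After 4 (back): cur=HOME back=0 fwd=1
After 5 (forward): cur=P back=1 fwd=0
After 6 (visit(F)): cur=F back=2 fwd=0

Answer: back: HOME,P
current: F
forward: (empty)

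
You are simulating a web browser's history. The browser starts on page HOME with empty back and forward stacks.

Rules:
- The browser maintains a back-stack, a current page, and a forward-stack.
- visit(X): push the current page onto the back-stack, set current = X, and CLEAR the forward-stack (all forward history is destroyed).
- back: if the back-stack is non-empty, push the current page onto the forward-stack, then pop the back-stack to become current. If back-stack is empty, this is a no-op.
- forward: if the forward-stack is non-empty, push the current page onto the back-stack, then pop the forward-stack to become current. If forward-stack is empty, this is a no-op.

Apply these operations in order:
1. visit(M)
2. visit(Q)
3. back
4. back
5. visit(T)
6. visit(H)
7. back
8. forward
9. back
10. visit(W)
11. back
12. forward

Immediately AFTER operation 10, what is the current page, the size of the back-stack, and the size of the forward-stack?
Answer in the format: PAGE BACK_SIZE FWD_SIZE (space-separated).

After 1 (visit(M)): cur=M back=1 fwd=0
After 2 (visit(Q)): cur=Q back=2 fwd=0
After 3 (back): cur=M back=1 fwd=1
After 4 (back): cur=HOME back=0 fwd=2
After 5 (visit(T)): cur=T back=1 fwd=0
After 6 (visit(H)): cur=H back=2 fwd=0
After 7 (back): cur=T back=1 fwd=1
After 8 (forward): cur=H back=2 fwd=0
After 9 (back): cur=T back=1 fwd=1
After 10 (visit(W)): cur=W back=2 fwd=0

W 2 0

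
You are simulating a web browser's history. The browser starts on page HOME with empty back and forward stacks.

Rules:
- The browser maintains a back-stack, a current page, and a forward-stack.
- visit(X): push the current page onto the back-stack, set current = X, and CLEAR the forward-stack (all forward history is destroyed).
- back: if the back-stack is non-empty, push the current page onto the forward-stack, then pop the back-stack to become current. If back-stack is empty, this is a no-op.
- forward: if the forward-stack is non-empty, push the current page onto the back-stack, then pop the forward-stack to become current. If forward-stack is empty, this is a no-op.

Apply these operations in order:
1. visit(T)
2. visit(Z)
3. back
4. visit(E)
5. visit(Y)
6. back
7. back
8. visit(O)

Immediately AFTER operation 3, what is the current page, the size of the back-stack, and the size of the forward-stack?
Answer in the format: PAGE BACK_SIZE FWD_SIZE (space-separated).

After 1 (visit(T)): cur=T back=1 fwd=0
After 2 (visit(Z)): cur=Z back=2 fwd=0
After 3 (back): cur=T back=1 fwd=1

T 1 1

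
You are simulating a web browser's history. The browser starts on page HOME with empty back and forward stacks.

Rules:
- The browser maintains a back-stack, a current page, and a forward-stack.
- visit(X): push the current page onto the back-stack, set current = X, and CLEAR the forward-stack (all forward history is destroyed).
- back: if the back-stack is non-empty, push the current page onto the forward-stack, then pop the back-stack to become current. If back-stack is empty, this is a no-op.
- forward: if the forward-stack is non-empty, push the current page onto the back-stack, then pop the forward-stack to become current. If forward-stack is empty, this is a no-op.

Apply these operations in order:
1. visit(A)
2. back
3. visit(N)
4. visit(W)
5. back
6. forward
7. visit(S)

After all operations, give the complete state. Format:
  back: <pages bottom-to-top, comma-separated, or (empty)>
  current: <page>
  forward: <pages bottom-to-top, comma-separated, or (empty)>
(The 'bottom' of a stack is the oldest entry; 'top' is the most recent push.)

After 1 (visit(A)): cur=A back=1 fwd=0
After 2 (back): cur=HOME back=0 fwd=1
After 3 (visit(N)): cur=N back=1 fwd=0
After 4 (visit(W)): cur=W back=2 fwd=0
After 5 (back): cur=N back=1 fwd=1
After 6 (forward): cur=W back=2 fwd=0
After 7 (visit(S)): cur=S back=3 fwd=0

Answer: back: HOME,N,W
current: S
forward: (empty)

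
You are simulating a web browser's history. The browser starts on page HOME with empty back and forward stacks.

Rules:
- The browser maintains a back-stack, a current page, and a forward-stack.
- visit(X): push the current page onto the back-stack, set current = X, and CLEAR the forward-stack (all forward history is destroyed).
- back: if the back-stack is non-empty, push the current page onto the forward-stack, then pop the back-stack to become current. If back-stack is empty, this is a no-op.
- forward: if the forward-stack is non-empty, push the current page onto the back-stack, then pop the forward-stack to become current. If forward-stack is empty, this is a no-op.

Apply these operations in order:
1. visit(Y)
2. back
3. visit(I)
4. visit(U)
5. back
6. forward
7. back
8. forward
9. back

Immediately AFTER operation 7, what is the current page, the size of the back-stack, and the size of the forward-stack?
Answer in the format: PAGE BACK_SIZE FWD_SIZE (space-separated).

After 1 (visit(Y)): cur=Y back=1 fwd=0
After 2 (back): cur=HOME back=0 fwd=1
After 3 (visit(I)): cur=I back=1 fwd=0
After 4 (visit(U)): cur=U back=2 fwd=0
After 5 (back): cur=I back=1 fwd=1
After 6 (forward): cur=U back=2 fwd=0
After 7 (back): cur=I back=1 fwd=1

I 1 1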